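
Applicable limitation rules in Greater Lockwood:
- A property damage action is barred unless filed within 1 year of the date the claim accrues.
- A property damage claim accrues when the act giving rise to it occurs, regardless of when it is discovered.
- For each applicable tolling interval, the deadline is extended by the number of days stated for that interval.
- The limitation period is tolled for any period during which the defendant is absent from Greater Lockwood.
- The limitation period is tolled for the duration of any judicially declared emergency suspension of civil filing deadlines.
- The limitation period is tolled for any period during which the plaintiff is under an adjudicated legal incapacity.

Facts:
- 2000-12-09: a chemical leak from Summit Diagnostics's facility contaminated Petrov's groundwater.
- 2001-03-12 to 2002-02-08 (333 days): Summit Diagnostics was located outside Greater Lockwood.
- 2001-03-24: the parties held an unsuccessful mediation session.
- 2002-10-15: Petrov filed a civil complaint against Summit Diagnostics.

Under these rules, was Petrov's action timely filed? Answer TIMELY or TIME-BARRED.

The claim accrued on 2000-12-09, the date of the act.
1 year from 2000-12-09 is 2001-12-09.
Because the defendant's absence from the jurisdiction ran from 2001-03-12 to 2002-02-08, the deadline is extended by 333 days to 2002-11-07.
Nothing else in the chronology tolls or restarts the period.
Filing on 2002-10-15 beat the 2002-11-07 deadline — the action is timely.

TIMELY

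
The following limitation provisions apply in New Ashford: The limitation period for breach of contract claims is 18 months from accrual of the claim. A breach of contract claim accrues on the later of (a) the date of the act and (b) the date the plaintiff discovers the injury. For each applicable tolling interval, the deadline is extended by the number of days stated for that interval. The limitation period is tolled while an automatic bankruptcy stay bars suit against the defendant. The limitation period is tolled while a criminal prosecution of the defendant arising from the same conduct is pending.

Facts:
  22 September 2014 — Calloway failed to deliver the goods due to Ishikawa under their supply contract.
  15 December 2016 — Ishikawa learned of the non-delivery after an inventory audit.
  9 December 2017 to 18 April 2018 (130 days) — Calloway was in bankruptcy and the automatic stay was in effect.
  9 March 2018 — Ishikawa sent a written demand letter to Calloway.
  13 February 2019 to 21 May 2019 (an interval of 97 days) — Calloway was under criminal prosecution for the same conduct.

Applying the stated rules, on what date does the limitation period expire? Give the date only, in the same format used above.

23 October 2018

Because discovery on 15 December 2016 post-dates the 22 September 2014 act, accrual under the later-of rule falls on 15 December 2016.
The untolled deadline — 18 months after 15 December 2016 — is 15 June 2018.
The automatic bankruptcy stay from 9 December 2017 to 18 April 2018 tolled the period for 130 days, extending the deadline to 23 October 2018.
The pending criminal prosecution from 13 February 2019 to 21 May 2019 began after the period had already run on 23 October 2018, so it has no tolling effect.
None of the other events listed affects the running of the period under the stated rules.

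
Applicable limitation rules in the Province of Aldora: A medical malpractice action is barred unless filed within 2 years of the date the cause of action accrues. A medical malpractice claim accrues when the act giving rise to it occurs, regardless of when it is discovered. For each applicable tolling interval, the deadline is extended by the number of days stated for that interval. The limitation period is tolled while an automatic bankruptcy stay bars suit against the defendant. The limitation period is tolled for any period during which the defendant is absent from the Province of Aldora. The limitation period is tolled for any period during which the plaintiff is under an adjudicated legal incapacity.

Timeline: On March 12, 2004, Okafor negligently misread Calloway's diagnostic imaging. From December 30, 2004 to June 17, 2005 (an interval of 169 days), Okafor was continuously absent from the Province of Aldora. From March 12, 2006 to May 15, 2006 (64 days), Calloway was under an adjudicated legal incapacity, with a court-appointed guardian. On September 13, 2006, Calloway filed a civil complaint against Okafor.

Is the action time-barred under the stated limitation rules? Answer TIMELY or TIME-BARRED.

The limitation period began to run on March 12, 2004.
2 years from March 12, 2004 is March 12, 2006.
Because the defendant's absence from the jurisdiction ran from December 30, 2004 to June 17, 2005, the deadline is extended by 169 days to August 28, 2006.
Because the plaintiff's legal incapacity ran from March 12, 2006 to May 15, 2006, the deadline is extended by 64 days to October 31, 2006.
Calloway filed on September 13, 2006, before the October 31, 2006 deadline, so the action is timely.

TIMELY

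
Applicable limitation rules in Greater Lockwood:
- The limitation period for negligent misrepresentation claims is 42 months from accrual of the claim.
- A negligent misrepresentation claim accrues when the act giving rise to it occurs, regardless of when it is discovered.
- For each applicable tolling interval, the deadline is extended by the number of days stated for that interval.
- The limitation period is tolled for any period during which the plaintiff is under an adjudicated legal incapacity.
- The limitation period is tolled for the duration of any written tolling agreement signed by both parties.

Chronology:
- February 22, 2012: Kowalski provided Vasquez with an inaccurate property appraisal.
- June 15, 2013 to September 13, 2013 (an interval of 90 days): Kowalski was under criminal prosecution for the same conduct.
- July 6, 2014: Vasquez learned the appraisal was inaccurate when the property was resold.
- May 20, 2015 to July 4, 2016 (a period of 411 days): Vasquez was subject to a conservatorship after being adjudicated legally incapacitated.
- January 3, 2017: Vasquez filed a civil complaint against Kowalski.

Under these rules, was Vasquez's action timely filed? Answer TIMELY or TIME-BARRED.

Accrual is governed by the date of the act, so the period began to run on February 22, 2012; the later discovery on July 6, 2014 is irrelevant under the stated rule.
42 months from February 22, 2012 is August 22, 2015.
Because the plaintiff's legal incapacity ran from May 20, 2015 to July 4, 2016, the deadline is extended by 411 days to October 6, 2016.
The pending criminal prosecution from June 15, 2013 to September 13, 2013 does not toll the period, because no stated rule makes a criminal prosecution a tolling event.
Vasquez filed on January 3, 2017, after the October 6, 2016 deadline, so the action is time-barred.

TIME-BARRED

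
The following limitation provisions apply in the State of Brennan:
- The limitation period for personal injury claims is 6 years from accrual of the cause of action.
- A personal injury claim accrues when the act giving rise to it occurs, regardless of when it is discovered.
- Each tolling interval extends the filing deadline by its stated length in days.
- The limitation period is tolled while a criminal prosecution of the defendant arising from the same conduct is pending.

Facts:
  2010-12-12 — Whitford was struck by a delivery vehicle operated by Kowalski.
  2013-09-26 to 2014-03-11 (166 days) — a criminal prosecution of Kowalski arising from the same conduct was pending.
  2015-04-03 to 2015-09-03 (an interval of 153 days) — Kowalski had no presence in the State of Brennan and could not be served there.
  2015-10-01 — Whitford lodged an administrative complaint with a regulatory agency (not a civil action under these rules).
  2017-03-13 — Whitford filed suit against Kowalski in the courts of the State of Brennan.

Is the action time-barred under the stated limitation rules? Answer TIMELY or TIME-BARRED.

The claim accrued on 2010-12-12, when the wrongful act occurred.
6 years from 2010-12-12 is 2016-12-12.
The period was tolled for 166 days by the pending criminal prosecution (2013-09-26 to 2014-03-11), pushing the deadline to 2017-05-27.
The defendant's absence from the jurisdiction from 2015-04-03 to 2015-09-03 does not toll the period, because no stated rule makes the defendant's absence a tolling event.
The other events in the timeline have no effect on the limitation period under the stated rules.
Whitford filed on 2017-03-13, before the 2017-05-27 deadline, so the action is timely.

TIMELY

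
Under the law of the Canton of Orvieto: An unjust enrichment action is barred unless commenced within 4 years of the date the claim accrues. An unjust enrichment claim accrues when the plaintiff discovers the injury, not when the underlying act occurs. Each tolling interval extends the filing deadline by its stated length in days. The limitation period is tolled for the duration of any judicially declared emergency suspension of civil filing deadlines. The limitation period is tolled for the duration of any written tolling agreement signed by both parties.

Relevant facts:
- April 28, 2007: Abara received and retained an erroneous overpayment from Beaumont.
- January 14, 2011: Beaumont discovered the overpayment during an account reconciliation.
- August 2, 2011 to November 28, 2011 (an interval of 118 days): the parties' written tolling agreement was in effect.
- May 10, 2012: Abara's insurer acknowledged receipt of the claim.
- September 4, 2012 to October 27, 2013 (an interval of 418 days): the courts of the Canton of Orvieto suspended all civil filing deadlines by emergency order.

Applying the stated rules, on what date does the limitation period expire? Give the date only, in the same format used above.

July 3, 2016

The claim did not accrue until Beaumont discovered the injury on January 14, 2011; the April 28, 2007 act date does not start the clock under the stated rule.
4 years from January 14, 2011 is January 14, 2015.
Because the written tolling agreement ran from August 2, 2011 to November 28, 2011, the deadline is extended by 118 days to May 12, 2015.
Because the emergency suspension of filing deadlines ran from September 4, 2012 to October 27, 2013, the deadline is extended by 418 days to July 3, 2016.
None of the other events listed affects the running of the period under the stated rules.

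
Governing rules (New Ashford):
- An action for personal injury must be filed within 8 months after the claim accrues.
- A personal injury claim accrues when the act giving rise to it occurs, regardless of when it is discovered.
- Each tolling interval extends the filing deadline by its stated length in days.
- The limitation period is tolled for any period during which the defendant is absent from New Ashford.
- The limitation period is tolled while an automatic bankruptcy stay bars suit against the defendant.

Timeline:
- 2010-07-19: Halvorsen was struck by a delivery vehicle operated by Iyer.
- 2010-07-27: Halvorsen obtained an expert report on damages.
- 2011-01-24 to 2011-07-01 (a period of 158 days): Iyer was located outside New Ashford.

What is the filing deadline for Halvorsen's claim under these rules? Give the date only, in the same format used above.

The claim accrued on 2010-07-19, the date of the act.
8 months from 2010-07-19 is 2011-03-19.
The period was tolled for 158 days by the defendant's absence from the jurisdiction (2011-01-24 to 2011-07-01), pushing the deadline to 2011-08-24.
Nothing else in the chronology tolls or restarts the period.

2011-08-24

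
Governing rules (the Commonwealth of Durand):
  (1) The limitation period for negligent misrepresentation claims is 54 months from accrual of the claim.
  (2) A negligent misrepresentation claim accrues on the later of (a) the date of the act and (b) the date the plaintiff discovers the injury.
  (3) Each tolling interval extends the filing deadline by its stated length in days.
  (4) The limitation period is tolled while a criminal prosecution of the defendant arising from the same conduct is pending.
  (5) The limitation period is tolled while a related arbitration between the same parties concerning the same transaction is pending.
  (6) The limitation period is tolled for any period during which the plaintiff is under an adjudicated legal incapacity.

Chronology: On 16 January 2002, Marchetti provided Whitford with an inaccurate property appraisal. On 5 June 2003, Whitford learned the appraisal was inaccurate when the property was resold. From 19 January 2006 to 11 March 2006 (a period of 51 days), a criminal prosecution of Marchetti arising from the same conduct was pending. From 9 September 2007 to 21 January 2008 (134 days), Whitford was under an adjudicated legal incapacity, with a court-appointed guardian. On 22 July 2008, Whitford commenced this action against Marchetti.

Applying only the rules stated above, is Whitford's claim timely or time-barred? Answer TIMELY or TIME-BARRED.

TIME-BARRED

Taking the later of the act (16 January 2002) and discovery (5 June 2003), the claim accrued on 5 June 2003.
54 months from 5 June 2003 is 5 December 2007.
Because the pending criminal prosecution ran from 19 January 2006 to 11 March 2006, the deadline is extended by 51 days to 25 January 2008.
The period was tolled for 134 days by the plaintiff's legal incapacity (9 September 2007 to 21 January 2008), pushing the deadline to 7 June 2008.
Filing on 22 July 2008 missed the 7 June 2008 deadline — the action is time-barred.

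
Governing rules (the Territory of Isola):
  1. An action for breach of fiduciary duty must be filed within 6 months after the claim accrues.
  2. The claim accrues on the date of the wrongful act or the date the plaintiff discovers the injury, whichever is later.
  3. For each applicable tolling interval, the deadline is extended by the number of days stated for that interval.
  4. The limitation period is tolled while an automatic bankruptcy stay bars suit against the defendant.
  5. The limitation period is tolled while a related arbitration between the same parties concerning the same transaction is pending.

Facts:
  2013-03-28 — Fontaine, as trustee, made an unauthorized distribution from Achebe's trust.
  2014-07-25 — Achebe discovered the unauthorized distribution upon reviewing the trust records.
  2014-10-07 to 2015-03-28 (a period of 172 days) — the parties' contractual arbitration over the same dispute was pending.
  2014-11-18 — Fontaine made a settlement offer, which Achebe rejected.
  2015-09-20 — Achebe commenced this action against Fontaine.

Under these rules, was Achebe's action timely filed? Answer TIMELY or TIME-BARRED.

TIME-BARRED

The claim accrued on 2014-07-25 — the later of the 2013-03-28 act and the 2014-07-25 discovery.
The untolled deadline — 6 months after 2014-07-25 — is 2015-01-25.
The pending related arbitration from 2014-10-07 to 2015-03-28 tolled the period for 172 days, extending the deadline to 2015-07-16.
The other events in the timeline have no effect on the limitation period under the stated rules.
Achebe filed on 2015-09-20, after the 2015-07-16 deadline, so the action is time-barred.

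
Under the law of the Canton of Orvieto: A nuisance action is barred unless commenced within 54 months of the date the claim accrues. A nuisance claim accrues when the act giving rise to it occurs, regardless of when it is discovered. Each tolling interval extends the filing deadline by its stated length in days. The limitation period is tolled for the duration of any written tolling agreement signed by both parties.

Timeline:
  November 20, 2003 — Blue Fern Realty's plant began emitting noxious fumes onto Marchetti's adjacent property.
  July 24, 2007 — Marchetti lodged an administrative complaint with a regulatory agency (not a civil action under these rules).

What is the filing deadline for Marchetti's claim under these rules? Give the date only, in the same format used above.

May 20, 2008

The claim accrued on November 20, 2003, when the wrongful act occurred.
Adding the 54 months base period to November 20, 2003 gives a deadline of May 20, 2008, before any tolling.
None of the other events listed affects the running of the period under the stated rules.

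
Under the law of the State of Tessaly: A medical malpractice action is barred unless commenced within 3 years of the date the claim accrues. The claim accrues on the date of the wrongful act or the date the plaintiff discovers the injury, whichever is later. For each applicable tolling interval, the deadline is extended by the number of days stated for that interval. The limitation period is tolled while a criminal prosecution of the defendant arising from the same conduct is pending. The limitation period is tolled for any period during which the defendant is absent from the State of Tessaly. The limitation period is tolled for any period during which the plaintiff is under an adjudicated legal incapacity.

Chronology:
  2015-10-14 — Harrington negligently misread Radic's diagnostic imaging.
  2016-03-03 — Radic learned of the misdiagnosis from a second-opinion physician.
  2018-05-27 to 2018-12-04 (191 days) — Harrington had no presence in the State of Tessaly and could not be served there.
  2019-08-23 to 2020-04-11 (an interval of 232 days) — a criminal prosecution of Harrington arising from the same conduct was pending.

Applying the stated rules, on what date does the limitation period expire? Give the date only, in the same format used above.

The claim accrued on 2016-03-03 — the later of the 2015-10-14 act and the 2016-03-03 discovery.
The untolled deadline — 3 years after 2016-03-03 — is 2019-03-03.
The period was tolled for 191 days by the defendant's absence from the jurisdiction (2018-05-27 to 2018-12-04), pushing the deadline to 2019-09-10.
The period was tolled for 232 days by the pending criminal prosecution (2019-08-23 to 2020-04-11), pushing the deadline to 2020-04-29.

2020-04-29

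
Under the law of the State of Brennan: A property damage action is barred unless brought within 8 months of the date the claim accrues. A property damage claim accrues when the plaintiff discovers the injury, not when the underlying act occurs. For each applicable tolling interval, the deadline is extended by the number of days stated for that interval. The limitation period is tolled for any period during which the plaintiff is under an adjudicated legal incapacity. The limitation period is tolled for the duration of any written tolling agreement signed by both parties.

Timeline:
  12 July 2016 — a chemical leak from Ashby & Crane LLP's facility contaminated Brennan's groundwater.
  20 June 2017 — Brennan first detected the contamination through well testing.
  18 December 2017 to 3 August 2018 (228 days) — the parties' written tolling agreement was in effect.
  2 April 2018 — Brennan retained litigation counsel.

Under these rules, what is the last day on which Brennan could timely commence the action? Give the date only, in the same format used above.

6 October 2018

The claim did not accrue until Brennan discovered the injury on 20 June 2017; the 12 July 2016 act date does not start the clock under the stated rule.
The untolled deadline — 8 months after 20 June 2017 — is 20 February 2018.
Because the written tolling agreement ran from 18 December 2017 to 3 August 2018, the deadline is extended by 228 days to 6 October 2018.
The other events in the timeline have no effect on the limitation period under the stated rules.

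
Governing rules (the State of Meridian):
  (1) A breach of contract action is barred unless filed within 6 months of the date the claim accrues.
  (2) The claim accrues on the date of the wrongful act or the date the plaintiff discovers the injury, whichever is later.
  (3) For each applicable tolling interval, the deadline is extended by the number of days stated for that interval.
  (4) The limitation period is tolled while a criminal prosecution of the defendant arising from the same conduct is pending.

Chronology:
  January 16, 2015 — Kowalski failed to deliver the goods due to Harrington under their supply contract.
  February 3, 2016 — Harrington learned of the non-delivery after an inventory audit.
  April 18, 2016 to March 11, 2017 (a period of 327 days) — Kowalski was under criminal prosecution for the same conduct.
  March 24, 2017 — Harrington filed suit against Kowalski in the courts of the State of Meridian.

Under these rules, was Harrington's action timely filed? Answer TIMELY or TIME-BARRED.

Because discovery on February 3, 2016 post-dates the January 16, 2015 act, accrual under the later-of rule falls on February 3, 2016.
The untolled deadline — 6 months after February 3, 2016 — is August 3, 2016.
The pending criminal prosecution from April 18, 2016 to March 11, 2017 tolled the period for 327 days, extending the deadline to June 26, 2017.
Filing on March 24, 2017 beat the June 26, 2017 deadline — the action is timely.

TIMELY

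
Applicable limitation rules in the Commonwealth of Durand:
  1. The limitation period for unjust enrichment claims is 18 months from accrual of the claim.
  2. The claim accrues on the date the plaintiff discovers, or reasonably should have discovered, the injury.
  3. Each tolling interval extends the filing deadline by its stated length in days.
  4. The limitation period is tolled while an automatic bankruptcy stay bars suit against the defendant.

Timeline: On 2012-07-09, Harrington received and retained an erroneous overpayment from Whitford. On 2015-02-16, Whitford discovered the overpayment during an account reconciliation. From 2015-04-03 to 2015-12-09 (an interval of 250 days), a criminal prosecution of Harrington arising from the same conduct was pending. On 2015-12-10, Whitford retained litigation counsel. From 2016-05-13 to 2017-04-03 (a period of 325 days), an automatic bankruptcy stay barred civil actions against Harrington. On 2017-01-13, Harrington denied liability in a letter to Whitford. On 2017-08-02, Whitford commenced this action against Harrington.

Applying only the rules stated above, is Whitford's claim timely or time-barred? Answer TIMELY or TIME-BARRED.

TIME-BARRED

The claim did not accrue until Whitford discovered the injury on 2015-02-16; the 2012-07-09 act date does not start the clock under the stated rule.
The untolled deadline — 18 months after 2015-02-16 — is 2016-08-16.
The automatic bankruptcy stay from 2016-05-13 to 2017-04-03 tolled the period for 325 days, extending the deadline to 2017-07-07.
The pending criminal prosecution from 2015-04-03 to 2015-12-09 does not toll the period, because no stated rule makes a criminal prosecution a tolling event.
None of the other events listed affects the running of the period under the stated rules.
Whitford filed on 2017-08-02, after the 2017-07-07 deadline, so the action is time-barred.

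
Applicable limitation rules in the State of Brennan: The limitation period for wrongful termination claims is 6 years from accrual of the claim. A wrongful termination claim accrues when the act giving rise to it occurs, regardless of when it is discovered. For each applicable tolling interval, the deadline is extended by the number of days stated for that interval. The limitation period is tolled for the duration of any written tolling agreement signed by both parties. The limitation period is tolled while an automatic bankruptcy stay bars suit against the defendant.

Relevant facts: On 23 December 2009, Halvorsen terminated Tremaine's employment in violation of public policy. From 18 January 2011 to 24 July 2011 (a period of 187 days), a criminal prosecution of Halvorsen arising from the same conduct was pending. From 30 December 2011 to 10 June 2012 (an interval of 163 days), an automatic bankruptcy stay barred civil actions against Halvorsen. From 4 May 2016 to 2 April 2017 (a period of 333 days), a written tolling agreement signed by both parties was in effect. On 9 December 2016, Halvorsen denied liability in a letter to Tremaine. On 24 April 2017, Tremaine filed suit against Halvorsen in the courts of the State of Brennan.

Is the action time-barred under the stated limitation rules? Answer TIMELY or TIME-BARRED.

TIMELY

The claim accrued on 23 December 2009, when the wrongful act occurred.
6 years from 23 December 2009 is 23 December 2015.
The period was tolled for 163 days by the automatic bankruptcy stay (30 December 2011 to 10 June 2012), pushing the deadline to 3 June 2016.
The period was tolled for 333 days by the written tolling agreement (4 May 2016 to 2 April 2017), pushing the deadline to 2 May 2017.
No stated provision tolls the period for a criminal prosecution, so the interval from 18 January 2011 to 24 July 2011 has no effect on the deadline.
The other events in the timeline have no effect on the limitation period under the stated rules.
Filing on 24 April 2017 beat the 2 May 2017 deadline — the action is timely.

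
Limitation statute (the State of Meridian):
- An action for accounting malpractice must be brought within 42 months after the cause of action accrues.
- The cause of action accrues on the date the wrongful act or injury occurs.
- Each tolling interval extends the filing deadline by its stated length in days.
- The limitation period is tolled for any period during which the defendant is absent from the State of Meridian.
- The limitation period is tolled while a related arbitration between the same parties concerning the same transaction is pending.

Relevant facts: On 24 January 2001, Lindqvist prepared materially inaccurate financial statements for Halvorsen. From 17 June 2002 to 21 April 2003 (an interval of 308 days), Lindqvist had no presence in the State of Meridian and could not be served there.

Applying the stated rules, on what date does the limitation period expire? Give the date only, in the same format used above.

The cause of action accrued on 24 January 2001, the date of the act.
The untolled deadline — 42 months after 24 January 2001 — is 24 July 2004.
The defendant's absence from the jurisdiction from 17 June 2002 to 21 April 2003 tolled the period for 308 days, extending the deadline to 28 May 2005.

28 May 2005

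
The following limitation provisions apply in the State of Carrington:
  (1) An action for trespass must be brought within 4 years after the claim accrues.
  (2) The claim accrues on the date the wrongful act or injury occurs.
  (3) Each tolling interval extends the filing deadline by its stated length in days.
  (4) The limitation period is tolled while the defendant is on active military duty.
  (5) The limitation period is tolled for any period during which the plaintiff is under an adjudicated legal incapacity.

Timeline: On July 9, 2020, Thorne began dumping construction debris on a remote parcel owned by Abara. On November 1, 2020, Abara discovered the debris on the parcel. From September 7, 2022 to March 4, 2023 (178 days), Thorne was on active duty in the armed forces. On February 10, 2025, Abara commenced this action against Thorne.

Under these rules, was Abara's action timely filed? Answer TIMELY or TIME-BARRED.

TIME-BARRED

Because the rule ties accrual to occurrence, the claim accrued on July 9, 2020, not on the November 1, 2020 discovery date.
The untolled deadline — 4 years after July 9, 2020 — is July 9, 2024.
Because the defendant's active military service ran from September 7, 2022 to March 4, 2023, the deadline is extended by 178 days to January 3, 2025.
Abara filed on February 10, 2025, after the January 3, 2025 deadline, so the action is time-barred.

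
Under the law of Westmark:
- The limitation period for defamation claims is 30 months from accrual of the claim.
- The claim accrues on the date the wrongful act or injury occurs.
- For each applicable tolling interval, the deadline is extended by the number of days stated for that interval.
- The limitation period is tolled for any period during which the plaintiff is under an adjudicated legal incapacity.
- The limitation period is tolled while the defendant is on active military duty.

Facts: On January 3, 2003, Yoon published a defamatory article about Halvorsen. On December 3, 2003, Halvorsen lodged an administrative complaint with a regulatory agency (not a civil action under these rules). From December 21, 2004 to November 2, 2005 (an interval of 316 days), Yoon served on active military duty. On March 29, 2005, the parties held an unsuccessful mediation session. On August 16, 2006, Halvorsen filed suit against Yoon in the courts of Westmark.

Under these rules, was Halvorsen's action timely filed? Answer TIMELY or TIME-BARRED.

TIME-BARRED

The claim accrued on January 3, 2003, the date of the act.
Adding the 30 months base period to January 3, 2003 gives a deadline of July 3, 2005, before any tolling.
The period was tolled for 316 days by the defendant's active military service (December 21, 2004 to November 2, 2005), pushing the deadline to May 15, 2006.
The other events in the timeline have no effect on the limitation period under the stated rules.
The August 16, 2006 filing falls after the May 15, 2006 deadline; the claim is time-barred.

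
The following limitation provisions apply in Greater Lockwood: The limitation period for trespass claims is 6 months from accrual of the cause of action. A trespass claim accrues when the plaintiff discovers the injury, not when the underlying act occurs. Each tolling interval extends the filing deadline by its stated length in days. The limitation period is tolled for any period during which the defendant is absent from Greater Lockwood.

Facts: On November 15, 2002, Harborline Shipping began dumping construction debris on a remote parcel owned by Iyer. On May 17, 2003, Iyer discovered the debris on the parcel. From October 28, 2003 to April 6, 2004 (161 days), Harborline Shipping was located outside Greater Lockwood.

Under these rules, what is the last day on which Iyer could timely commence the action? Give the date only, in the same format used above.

The claim did not accrue until Iyer discovered the injury on May 17, 2003; the November 15, 2002 act date does not start the clock under the stated rule.
Adding the 6 months base period to May 17, 2003 gives a deadline of November 17, 2003, before any tolling.
Because the defendant's absence from the jurisdiction ran from October 28, 2003 to April 6, 2004, the deadline is extended by 161 days to April 26, 2004.

April 26, 2004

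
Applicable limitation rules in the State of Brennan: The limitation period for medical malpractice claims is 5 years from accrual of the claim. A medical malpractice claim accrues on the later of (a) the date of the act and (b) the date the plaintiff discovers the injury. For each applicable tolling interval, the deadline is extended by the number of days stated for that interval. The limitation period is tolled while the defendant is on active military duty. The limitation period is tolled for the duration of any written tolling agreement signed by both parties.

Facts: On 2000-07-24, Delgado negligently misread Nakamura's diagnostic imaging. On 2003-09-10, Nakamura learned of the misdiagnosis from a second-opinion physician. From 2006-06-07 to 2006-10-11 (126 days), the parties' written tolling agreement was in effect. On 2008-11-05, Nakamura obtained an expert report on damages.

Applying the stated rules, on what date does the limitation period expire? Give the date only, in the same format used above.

2009-01-14

The claim accrued on 2003-09-10 — the later of the 2000-07-24 act and the 2003-09-10 discovery.
Adding the 5 years base period to 2003-09-10 gives a deadline of 2008-09-10, before any tolling.
Because the written tolling agreement ran from 2006-06-07 to 2006-10-11, the deadline is extended by 126 days to 2009-01-14.
The other events in the timeline have no effect on the limitation period under the stated rules.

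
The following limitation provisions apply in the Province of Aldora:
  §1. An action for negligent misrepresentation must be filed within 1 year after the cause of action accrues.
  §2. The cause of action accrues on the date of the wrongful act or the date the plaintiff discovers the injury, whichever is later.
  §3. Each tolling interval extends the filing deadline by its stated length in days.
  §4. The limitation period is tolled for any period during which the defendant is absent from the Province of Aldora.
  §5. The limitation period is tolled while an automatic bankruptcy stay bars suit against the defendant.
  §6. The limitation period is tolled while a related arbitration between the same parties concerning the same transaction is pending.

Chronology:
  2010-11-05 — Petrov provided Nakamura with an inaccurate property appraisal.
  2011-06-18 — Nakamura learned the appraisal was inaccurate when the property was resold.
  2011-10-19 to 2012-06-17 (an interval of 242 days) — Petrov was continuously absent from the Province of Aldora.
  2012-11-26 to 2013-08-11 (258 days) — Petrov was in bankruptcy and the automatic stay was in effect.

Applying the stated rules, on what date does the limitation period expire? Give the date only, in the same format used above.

The claim accrued on 2011-06-18 — the later of the 2010-11-05 act and the 2011-06-18 discovery.
1 year from 2011-06-18 is 2012-06-18.
The period was tolled for 242 days by the defendant's absence from the jurisdiction (2011-10-19 to 2012-06-17), pushing the deadline to 2013-02-15.
The automatic bankruptcy stay from 2012-11-26 to 2013-08-11 tolled the period for 258 days, extending the deadline to 2013-10-31.

2013-10-31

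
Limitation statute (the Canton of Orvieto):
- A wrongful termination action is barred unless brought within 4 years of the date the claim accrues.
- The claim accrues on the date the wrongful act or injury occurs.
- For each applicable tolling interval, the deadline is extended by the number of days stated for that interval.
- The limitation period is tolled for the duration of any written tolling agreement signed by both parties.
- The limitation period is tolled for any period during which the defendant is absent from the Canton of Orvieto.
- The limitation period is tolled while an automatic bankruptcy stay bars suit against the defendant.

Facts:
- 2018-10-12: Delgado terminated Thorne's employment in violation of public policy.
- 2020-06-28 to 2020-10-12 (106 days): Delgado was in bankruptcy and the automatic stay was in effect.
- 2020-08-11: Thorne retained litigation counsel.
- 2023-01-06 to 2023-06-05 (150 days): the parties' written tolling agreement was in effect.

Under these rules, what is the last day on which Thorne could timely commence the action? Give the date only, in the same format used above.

The claim accrued on 2018-10-12, the date of the act.
4 years from 2018-10-12 is 2022-10-12.
The automatic bankruptcy stay from 2020-06-28 to 2020-10-12 tolled the period for 106 days, extending the deadline to 2023-01-26.
Because the written tolling agreement ran from 2023-01-06 to 2023-06-05, the deadline is extended by 150 days to 2023-06-25.
Nothing else in the chronology tolls or restarts the period.

2023-06-25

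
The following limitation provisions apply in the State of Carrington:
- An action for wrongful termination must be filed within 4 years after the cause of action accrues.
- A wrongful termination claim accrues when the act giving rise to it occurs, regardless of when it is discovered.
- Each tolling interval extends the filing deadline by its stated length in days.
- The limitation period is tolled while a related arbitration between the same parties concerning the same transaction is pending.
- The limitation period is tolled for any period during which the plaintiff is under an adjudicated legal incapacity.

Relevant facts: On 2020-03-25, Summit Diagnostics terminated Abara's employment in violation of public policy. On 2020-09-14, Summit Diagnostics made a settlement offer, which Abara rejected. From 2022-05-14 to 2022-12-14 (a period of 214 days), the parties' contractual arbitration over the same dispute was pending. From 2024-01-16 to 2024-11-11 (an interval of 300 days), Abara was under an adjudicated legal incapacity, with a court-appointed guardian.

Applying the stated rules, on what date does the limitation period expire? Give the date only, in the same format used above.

The cause of action accrued on 2020-03-25, the date of the act.
4 years from 2020-03-25 is 2024-03-25.
The pending related arbitration from 2022-05-14 to 2022-12-14 tolled the period for 214 days, extending the deadline to 2024-10-25.
The plaintiff's legal incapacity from 2024-01-16 to 2024-11-11 tolled the period for 300 days, extending the deadline to 2025-08-21.
None of the other events listed affects the running of the period under the stated rules.

2025-08-21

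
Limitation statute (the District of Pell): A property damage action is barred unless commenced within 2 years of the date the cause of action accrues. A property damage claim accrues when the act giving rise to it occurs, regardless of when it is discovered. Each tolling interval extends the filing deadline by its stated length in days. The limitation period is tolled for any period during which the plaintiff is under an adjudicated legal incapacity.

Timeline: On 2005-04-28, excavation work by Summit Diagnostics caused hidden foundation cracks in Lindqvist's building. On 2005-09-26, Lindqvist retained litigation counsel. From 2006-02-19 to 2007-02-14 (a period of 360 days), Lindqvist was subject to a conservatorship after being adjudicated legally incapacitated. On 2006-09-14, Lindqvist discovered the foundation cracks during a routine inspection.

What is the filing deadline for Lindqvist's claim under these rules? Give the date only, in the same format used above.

2008-04-22

The claim accrued on 2005-04-28, when the wrongful act occurred; under the stated occurrence rule the 2006-09-14 discovery does not delay accrual.
2 years from 2005-04-28 is 2007-04-28.
Because the plaintiff's legal incapacity ran from 2006-02-19 to 2007-02-14, the deadline is extended by 360 days to 2008-04-22.
Nothing else in the chronology tolls or restarts the period.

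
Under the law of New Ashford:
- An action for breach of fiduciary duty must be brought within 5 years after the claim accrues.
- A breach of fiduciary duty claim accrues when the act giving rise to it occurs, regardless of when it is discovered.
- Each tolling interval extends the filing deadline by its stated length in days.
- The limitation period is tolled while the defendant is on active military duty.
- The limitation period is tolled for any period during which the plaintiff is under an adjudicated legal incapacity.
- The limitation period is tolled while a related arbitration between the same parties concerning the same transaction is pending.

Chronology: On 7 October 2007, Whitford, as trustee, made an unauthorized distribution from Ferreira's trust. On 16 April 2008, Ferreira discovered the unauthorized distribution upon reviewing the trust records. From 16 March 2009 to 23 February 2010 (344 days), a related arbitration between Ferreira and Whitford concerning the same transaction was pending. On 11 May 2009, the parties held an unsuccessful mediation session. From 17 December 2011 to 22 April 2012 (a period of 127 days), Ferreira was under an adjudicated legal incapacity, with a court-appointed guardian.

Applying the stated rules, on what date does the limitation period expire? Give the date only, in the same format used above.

21 January 2014

The claim accrued on 7 October 2007, when the wrongful act occurred; under the stated occurrence rule the 16 April 2008 discovery does not delay accrual.
Adding the 5 years base period to 7 October 2007 gives a deadline of 7 October 2012, before any tolling.
The period was tolled for 344 days by the pending related arbitration (16 March 2009 to 23 February 2010), pushing the deadline to 16 September 2013.
The period was tolled for 127 days by the plaintiff's legal incapacity (17 December 2011 to 22 April 2012), pushing the deadline to 21 January 2014.
None of the other events listed affects the running of the period under the stated rules.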